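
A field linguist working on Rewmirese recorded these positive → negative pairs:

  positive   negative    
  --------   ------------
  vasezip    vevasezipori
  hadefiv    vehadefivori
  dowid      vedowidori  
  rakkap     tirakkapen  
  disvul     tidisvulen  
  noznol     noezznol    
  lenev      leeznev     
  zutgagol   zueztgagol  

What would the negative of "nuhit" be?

vasezip and rakkap both end in -p yet inflect differently (vevasezipori, tirakkapen), so the final letter is not what conditions the rule; the last vowel is.
"nuhit" has last vowel 'i'. The stems whose last vowel is 'i' (vasezip → vevasezipori, hadefiv → vehadefivori, dowid → vedowidori) add ve- … -ori around the stem.
The other patterns: stems whose last vowel is 'a' or 'u' add ti- … -en around the stem; stems whose last vowel is 'e' or 'o' insert -ez- after the first vowel.
So nuhit → venuhitori.

venuhitori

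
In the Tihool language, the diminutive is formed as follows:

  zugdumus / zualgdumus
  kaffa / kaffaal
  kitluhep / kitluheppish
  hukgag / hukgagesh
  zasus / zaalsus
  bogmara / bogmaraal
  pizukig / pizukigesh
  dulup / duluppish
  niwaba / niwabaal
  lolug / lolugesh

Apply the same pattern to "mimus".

zugdumus and dulup both have last vowel 'u' yet inflect differently (zualgdumus, duluppish), so the last vowel is not what conditions the rule; the final letter is.
"mimus" ends in -s. The stems ending in -s (zugdumus → zualgdumus, zasus → zaalsus) insert -al- after the first vowel.
So mimus → mialmus.

mialmus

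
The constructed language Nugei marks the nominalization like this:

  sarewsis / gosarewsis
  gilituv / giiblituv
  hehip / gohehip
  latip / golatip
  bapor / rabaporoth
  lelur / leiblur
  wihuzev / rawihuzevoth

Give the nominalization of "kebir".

lelur and bapor both end in -r yet inflect differently (leiblur, rabaporoth), so the final letter is not what conditions the rule; the last vowel is.
"kebir" has last vowel 'i'. The stems whose last vowel is 'i' (latip → golatip, hehip → gohehip, sarewsis → gosarewsis) add the prefix go-.
So kebir → gokebir.

gokebir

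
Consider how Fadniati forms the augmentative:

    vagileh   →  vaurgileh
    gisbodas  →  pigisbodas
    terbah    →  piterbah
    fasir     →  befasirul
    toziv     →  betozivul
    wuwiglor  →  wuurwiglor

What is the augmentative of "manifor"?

terbah and vagileh both end in -h yet inflect differently (piterbah, vaurgileh), so the final letter is not what conditions the rule; the last vowel is.
"manifor" has last vowel 'o'. The one such stem in the data (wuwiglor → wuurwiglor) inserts -ur- after the first vowel (as does vagileh), so the same rule applies.
The other patterns: stems whose last vowel is 'i' add be- … -ul around the stem; stems whose last vowel is 'a' add the prefix pi-.
So manifor → maurnifor.

maurnifor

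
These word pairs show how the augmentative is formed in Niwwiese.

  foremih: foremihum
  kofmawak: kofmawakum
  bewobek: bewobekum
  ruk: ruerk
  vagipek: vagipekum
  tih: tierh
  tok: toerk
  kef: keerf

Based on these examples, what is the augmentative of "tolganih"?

tolganihum

"tolganih" has 3 vowels. The stems with 3 vowels (foremih → foremihum, bewobek → bewobekum, vagipek → vagipekum) add -um.
So tolganih → tolganihum.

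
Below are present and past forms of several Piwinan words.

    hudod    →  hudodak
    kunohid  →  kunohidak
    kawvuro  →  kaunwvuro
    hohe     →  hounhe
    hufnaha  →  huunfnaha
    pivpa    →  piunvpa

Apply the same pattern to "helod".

hudod and kawvuro both have last vowel 'o' yet inflect differently (hudodak, kaunwvuro), so the last vowel is not what conditions the rule; whether the stem ends in a vowel or a consonant is.
"helod" ends in a consonant. The stems ending in a consonant (hudod → hudodak, kunohid → kunohidak) add -ak.
The other pattern: stems ending in a vowel insert -un- after the first vowel.
So helod → helodak.

helodak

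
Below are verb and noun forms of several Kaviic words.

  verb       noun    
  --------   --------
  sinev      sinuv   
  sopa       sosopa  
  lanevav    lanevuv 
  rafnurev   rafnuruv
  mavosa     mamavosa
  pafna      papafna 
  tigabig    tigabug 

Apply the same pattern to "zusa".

zuzusa

"zusa" ends in a vowel. The stems ending in a vowel (sopa → sosopa, pafna → papafna, mavosa → mamavosa) repeat the first consonant+vowel as a prefix.
The other pattern: stems ending in a consonant change the last vowel to 'u'.
So zusa → zuzusa.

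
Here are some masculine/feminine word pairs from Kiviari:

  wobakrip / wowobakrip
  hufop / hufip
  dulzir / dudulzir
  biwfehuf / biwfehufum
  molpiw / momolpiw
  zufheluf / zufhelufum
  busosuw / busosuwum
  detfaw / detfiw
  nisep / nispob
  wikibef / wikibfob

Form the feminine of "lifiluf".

"lifiluf" has last vowel 'u'. The stems whose last vowel is 'u' (busosuw → busosuwum, zufheluf → zufhelufum, biwfehuf → biwfehufum) add -um.
The other patterns: stems whose last vowel is 'e' delete the last vowel and add -ob; stems whose last vowel is 'i' repeat the first consonant+vowel as a prefix; stems whose last vowel is 'a' or 'o' change the last vowel to 'i'.
So lifiluf → lifilufum.

lifilufum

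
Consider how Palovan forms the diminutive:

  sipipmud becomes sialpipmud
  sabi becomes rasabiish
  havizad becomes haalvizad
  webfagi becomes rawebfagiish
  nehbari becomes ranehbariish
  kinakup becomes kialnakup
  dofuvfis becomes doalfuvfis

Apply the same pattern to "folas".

foallas

dofuvfis and sabi both have last vowel 'i' yet inflect differently (doalfuvfis, rasabiish), so the last vowel is not what conditions the rule; whether the stem ends in a vowel or a consonant is.
"folas" ends in a consonant. The stems ending in a consonant (dofuvfis → doalfuvfis, kinakup → kialnakup, sipipmud → sialpipmud) insert -al- after the first vowel.
So folas → foallas.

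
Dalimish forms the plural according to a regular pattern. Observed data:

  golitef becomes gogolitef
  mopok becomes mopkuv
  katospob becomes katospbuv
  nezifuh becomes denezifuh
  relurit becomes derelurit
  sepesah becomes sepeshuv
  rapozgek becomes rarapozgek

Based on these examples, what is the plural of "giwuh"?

rapozgek and mopok both end in -k yet inflect differently (rarapozgek, mopkuv), so the final letter is not what conditions the rule; the last vowel is.
"giwuh" has last vowel 'u'. The one such stem in the data (nezifuh → denezifuh) adds the prefix de-, so the same rule applies.
The other patterns: stems whose last vowel is 'e' repeat the first consonant+vowel as a prefix; stems whose last vowel is 'a' or 'o' delete the last vowel and add -uv.
So giwuh → degiwuh.

degiwuh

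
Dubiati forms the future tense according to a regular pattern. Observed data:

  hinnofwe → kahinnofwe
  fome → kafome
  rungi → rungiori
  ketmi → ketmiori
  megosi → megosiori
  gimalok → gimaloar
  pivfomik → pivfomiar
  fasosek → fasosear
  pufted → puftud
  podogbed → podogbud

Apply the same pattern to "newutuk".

newutuar

"newutuk" ends in -k. The stems ending in -k (gimalok → gimaloar, pivfomik → pivfomiar, fasosek → fasosear) drop the final letter and add -ar.
The other patterns: stems ending in -e add the prefix ka-; stems ending in -i add -ori; stems ending in -d change the last vowel to 'u'.
So newutuk → newutuar.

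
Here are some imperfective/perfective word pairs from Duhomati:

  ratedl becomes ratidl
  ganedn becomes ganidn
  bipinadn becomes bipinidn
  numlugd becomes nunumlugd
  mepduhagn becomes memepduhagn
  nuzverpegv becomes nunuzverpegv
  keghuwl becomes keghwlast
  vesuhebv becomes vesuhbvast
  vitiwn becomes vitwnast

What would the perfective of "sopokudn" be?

sopokidn

ganedn and mepduhagn both end in -n yet inflect differently (ganidn, memepduhagn), so the final letter is not what conditions the rule; the second-to-last letter is.
"sopokudn" has second-to-last letter 'd'. The stems whose second-to-last letter is 'd' (ratedl → ratidl, ganedn → ganidn, bipinadn → bipinidn) change the last vowel to 'i'.
So sopokudn → sopokidn.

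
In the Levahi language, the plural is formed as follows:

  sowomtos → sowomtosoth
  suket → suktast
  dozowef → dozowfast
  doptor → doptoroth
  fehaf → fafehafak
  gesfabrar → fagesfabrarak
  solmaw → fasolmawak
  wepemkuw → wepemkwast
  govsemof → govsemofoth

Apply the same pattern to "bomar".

"bomar" has last vowel 'a'. The stems whose last vowel is 'a' (gesfabrar → fagesfabrarak, solmaw → fasolmawak, fehaf → fafehafak) add fa- … -ak around the stem.
The other patterns: stems whose last vowel is 'o' add -oth; stems whose last vowel is 'e' or 'u' delete the last vowel and add -ast.
So bomar → fabomarak.

fabomarak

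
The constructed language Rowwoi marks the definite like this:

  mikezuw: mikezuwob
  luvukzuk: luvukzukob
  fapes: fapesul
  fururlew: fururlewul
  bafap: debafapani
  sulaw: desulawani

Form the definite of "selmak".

"selmak" has last vowel 'a'. The stems whose last vowel is 'a' (sulaw → desulawani, bafap → debafapani) add de- … -ani around the stem.
So selmak → deselmakani.

deselmakani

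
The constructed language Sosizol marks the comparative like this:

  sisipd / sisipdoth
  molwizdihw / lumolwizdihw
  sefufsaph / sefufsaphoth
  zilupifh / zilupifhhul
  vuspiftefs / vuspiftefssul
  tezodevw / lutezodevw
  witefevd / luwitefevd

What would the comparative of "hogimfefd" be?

hogimfefddul

sefufsaph and zilupifh both end in -h yet inflect differently (sefufsaphoth, zilupifhhul), so the final letter is not what conditions the rule; the second-to-last letter is.
"hogimfefd" has second-to-last letter 'f'. The stems whose second-to-last letter is 'f' (vuspiftefs → vuspiftefssul, zilupifh → zilupifhhul) double the final consonant and add -ul.
So hogimfefd → hogimfefddul.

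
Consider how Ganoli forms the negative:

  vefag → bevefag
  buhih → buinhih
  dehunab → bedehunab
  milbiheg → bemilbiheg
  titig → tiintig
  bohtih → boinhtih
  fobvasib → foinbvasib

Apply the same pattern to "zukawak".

titig and milbiheg both end in -g yet inflect differently (tiintig, bemilbiheg), so the final letter is not what conditions the rule; the last vowel is.
"zukawak" has last vowel 'a'. The stems whose last vowel is 'a' (vefag → bevefag, dehunab → bedehunab) add the prefix be-.
The other pattern: stems whose last vowel is 'i' insert -in- after the first vowel.
So zukawak → bezukawak.

bezukawak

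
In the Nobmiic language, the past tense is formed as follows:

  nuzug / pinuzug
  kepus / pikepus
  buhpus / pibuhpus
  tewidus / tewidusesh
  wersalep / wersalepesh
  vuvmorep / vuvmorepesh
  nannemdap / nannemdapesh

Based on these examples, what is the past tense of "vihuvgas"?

"vihuvgas" has 3 vowels. The stems with 3 vowels (tewidus → tewidusesh, wersalep → wersalepesh, vuvmorep → vuvmorepesh) add -esh.
So vihuvgas → vihuvgasesh.

vihuvgasesh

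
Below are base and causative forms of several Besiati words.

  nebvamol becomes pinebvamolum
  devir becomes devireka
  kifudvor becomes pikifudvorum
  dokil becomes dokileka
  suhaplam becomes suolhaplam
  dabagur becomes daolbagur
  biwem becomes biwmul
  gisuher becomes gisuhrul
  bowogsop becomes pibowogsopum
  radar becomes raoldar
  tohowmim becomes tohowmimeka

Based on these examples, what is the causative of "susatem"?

susatmul

dokil and nebvamol both end in -l yet inflect differently (dokileka, pinebvamolum), so the final letter is not what conditions the rule; the last vowel is.
"susatem" has last vowel 'e'. The stems whose last vowel is 'e' (biwem → biwmul, gisuher → gisuhrul) delete the last vowel and add -ul.
The other patterns: stems whose last vowel is 'i' add -eka; stems whose last vowel is 'o' add pi- … -um around the stem; stems whose last vowel is 'a' or 'u' insert -ol- after the first vowel.
So susatem → susatmul.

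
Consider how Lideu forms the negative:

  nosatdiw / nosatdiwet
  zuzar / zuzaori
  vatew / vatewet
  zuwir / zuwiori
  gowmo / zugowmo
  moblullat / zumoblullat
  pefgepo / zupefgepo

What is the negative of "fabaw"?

fabawet

zuwir and nosatdiw both have last vowel 'i' yet inflect differently (zuwiori, nosatdiwet), so the last vowel is not what conditions the rule; the final letter is.
"fabaw" ends in -w. The stems ending in -w (vatew → vatewet, nosatdiw → nosatdiwet) add -et.
The other patterns: stems ending in -r drop the final letter and add -ori; stems ending in -o or -t add the prefix zu-.
So fabaw → fabawet.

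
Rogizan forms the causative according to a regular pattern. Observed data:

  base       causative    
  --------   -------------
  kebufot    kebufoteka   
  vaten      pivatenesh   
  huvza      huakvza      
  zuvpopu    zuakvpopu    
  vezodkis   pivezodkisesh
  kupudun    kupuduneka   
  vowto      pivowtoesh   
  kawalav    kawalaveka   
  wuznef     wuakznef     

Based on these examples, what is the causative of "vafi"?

vaten and kupudun both end in -n yet inflect differently (pivatenesh, kupuduneka), so the final letter is not what conditions the rule; the first letter is.
"vafi" begins with v-. The stems beginning with v- (vezodkis → pivezodkisesh, vaten → pivatenesh, vowto → pivowtoesh) add pi- … -esh around the stem.
The other patterns: stems beginning with k- add -eka; stems beginning with h-, w- or z- insert -ak- after the first vowel.
So vafi → pivafiesh.

pivafiesh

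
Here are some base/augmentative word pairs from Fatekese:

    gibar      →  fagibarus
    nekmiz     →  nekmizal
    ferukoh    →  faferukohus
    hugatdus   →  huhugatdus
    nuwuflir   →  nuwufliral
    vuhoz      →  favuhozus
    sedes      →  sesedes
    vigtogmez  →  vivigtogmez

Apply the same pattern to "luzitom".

vigtogmez and nekmiz both end in -z yet inflect differently (vivigtogmez, nekmizal), so the final letter is not what conditions the rule; the last vowel is.
"luzitom" has last vowel 'o'. The stems whose last vowel is 'o' (ferukoh → faferukohus, vuhoz → favuhozus) add fa- … -us around the stem.
So luzitom → faluzitomus.

faluzitomus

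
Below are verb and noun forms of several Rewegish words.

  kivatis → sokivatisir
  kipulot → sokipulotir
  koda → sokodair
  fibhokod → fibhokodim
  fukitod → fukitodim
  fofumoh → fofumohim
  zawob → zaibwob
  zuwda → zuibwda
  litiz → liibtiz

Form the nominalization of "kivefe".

koda and zuwda both end in -a yet inflect differently (sokodair, zuibwda), so the final letter is not what conditions the rule; the first letter is.
"kivefe" begins with k-. The stems beginning with k- (kivatis → sokivatisir, kipulot → sokipulotir, koda → sokodair) add so- … -ir around the stem.
So kivefe → sokivefeir.

sokivefeir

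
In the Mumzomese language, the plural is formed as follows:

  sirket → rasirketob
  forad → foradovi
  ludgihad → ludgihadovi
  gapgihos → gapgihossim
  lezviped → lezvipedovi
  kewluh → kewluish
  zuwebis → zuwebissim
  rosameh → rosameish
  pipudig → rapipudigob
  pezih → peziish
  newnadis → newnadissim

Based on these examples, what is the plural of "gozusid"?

zuwebis and pezih both have last vowel 'i' yet inflect differently (zuwebissim, peziish), so the last vowel is not what conditions the rule; the final letter is.
"gozusid" ends in -d. The stems ending in -d (forad → foradovi, lezviped → lezvipedovi, ludgihad → ludgihadovi) add -ovi.
The other patterns: stems ending in -s double the final consonant and add -im; stems ending in -h drop the final letter and add -ish; stems ending in -g or -t add ra- … -ob around the stem.
So gozusid → gozusidovi.

gozusidovi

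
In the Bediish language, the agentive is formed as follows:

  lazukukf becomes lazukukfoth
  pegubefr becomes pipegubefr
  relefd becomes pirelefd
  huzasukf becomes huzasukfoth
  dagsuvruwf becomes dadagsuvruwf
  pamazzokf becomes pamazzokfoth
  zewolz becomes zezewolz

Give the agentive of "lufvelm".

lulufvelm

huzasukf and dagsuvruwf both end in -f yet inflect differently (huzasukfoth, dadagsuvruwf), so the final letter is not what conditions the rule; the second-to-last letter is.
"lufvelm" has second-to-last letter 'l'. The one such stem in the data (zewolz → zezewolz) repeats the first consonant+vowel as a prefix (as does dagsuvruwf), so the same rule applies.
The other patterns: stems whose second-to-last letter is 'k' add -oth; stems whose second-to-last letter is 'f' add the prefix pi-.
So lufvelm → lulufvelm.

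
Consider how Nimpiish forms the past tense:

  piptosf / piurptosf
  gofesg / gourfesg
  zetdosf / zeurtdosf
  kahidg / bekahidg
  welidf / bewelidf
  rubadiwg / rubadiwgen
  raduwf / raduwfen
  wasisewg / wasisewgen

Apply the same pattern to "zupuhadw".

"zupuhadw" has second-to-last letter 'd'. The stems whose second-to-last letter is 'd' (kahidg → bekahidg, welidf → bewelidf) add the prefix be-.
So zupuhadw → bezupuhadw.

bezupuhadw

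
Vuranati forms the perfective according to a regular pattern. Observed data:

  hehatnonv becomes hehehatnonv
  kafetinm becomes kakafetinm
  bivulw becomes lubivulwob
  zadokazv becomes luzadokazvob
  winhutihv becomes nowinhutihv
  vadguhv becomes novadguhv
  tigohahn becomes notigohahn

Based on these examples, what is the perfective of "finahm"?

hehatnonv and zadokazv both end in -v yet inflect differently (hehehatnonv, luzadokazvob), so the final letter is not what conditions the rule; the second-to-last letter is.
"finahm" has second-to-last letter 'h'. The stems whose second-to-last letter is 'h' (winhutihv → nowinhutihv, vadguhv → novadguhv, tigohahn → notigohahn) add the prefix no-.
The other patterns: stems whose second-to-last letter is 'n' repeat the first consonant+vowel as a prefix; stems whose second-to-last letter is 'l' or 'z' add lu- … -ob around the stem.
So finahm → nofinahm.

nofinahm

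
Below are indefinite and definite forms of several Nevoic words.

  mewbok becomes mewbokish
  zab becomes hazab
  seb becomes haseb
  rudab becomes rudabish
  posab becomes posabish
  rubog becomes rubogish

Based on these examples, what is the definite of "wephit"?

wephitish

"wephit" has 2 vowels. The stems with 2 vowels (rubog → rubogish, posab → posabish, rudab → rudabish) add -ish.
The other pattern: stems with 1 vowel add the prefix ha-.
So wephit → wephitish.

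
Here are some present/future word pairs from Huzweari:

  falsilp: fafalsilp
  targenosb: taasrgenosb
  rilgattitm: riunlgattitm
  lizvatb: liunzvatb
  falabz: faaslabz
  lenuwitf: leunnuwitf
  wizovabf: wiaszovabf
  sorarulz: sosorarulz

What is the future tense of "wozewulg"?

wowozewulg

lizvatb and targenosb both end in -b yet inflect differently (liunzvatb, taasrgenosb), so the final letter is not what conditions the rule; the second-to-last letter is.
"wozewulg" has second-to-last letter 'l'. The stems whose second-to-last letter is 'l' (falsilp → fafalsilp, sorarulz → sosorarulz) repeat the first consonant+vowel as a prefix.
So wozewulg → wowozewulg.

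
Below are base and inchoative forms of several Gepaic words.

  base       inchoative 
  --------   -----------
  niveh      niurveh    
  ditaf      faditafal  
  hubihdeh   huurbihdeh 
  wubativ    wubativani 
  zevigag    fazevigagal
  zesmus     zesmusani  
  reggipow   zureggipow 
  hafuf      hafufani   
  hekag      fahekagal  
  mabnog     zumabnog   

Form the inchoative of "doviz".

"doviz" has last vowel 'i'. The one such stem in the data (wubativ → wubativani) adds -ani, so the same rule applies.
The other patterns: stems whose last vowel is 'a' add fa- … -al around the stem; stems whose last vowel is 'e' insert -ur- after the first vowel; stems whose last vowel is 'o' add the prefix zu-.
So doviz → dovizani.

dovizani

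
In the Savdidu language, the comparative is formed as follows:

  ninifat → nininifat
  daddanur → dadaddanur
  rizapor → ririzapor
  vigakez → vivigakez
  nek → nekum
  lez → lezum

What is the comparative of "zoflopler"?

zozoflopler

vigakez and lez both end in -z yet inflect differently (vivigakez, lezum), so the final letter is not what conditions the rule; the number of vowels is.
"zoflopler" has 3 vowels. The stems with 3 vowels (ninifat → nininifat, daddanur → dadaddanur, rizapor → ririzapor) repeat the first consonant+vowel as a prefix.
The other pattern: stems with 1 vowel add -um.
So zoflopler → zozoflopler.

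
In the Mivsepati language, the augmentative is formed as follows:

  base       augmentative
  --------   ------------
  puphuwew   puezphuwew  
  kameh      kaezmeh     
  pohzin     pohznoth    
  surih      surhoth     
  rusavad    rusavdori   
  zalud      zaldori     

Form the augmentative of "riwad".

kameh and surih both end in -h yet inflect differently (kaezmeh, surhoth), so the final letter is not what conditions the rule; the last vowel is.
"riwad" has last vowel 'a'. The one such stem in the data (rusavad → rusavdori) deletes the last vowel and adds -ori (as does zalud), so the same rule applies.
So riwad → riwdori.

riwdori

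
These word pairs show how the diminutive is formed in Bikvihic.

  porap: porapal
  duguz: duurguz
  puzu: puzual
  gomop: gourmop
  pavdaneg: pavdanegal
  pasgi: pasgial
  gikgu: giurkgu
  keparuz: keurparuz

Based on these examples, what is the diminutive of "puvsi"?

puvsial

puzu and gikgu both end in -u yet inflect differently (puzual, giurkgu), so the final letter is not what conditions the rule; the first letter is.
"puvsi" begins with p-. The stems beginning with p- (porap → porapal, pavdaneg → pavdanegal, pasgi → pasgial) add -al.
The other pattern: stems beginning with d-, g- or k- insert -ur- after the first vowel.
So puvsi → puvsial.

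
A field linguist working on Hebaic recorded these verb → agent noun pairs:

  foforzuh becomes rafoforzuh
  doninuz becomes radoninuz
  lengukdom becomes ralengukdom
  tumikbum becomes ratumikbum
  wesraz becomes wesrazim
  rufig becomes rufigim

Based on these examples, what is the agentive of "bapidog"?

rabapidog

doninuz and wesraz both end in -z yet inflect differently (radoninuz, wesrazim), so the final letter is not what conditions the rule; the number of vowels is.
"bapidog" has 3 vowels. The stems with 3 vowels (foforzuh → rafoforzuh, doninuz → radoninuz, lengukdom → ralengukdom) add the prefix ra-.
The other pattern: stems with 2 vowels add -im.
So bapidog → rabapidog.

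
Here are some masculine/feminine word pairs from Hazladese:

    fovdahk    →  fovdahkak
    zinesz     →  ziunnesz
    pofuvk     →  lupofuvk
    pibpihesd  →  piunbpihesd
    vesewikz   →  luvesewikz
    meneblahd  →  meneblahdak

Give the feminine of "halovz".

luhalovz

"halovz" has second-to-last letter 'v'. The one such stem in the data (pofuvk → lupofuvk) adds the prefix lu-, so the same rule applies.
The other patterns: stems whose second-to-last letter is 's' insert -un- after the first vowel; stems whose second-to-last letter is 'h' add -ak.
So halovz → luhalovz.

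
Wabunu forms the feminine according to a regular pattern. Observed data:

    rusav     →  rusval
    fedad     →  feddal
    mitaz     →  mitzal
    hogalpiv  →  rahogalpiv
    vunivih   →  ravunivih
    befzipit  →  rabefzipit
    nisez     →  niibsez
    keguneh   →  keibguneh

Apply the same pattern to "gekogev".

rusav and hogalpiv both end in -v yet inflect differently (rusval, rahogalpiv), so the final letter is not what conditions the rule; the last vowel is.
"gekogev" has last vowel 'e'. The stems whose last vowel is 'e' (nisez → niibsez, keguneh → keibguneh) insert -ib- after the first vowel.
The other patterns: stems whose last vowel is 'a' delete the last vowel and add -al; stems whose last vowel is 'i' add the prefix ra-.
So gekogev → geibkogev.

geibkogev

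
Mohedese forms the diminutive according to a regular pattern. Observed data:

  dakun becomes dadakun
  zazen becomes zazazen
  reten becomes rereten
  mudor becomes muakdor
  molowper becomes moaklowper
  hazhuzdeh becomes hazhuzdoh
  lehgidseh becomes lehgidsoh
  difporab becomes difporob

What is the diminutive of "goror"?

goakror

zazen and molowper both have last vowel 'e' yet inflect differently (zazazen, moaklowper), so the last vowel is not what conditions the rule; the final letter is.
"goror" ends in -r. The stems ending in -r (mudor → muakdor, molowper → moaklowper) insert -ak- after the first vowel.
The other patterns: stems ending in -n repeat the first consonant+vowel as a prefix; stems ending in -b or -h change the last vowel to 'o'.
So goror → goakror.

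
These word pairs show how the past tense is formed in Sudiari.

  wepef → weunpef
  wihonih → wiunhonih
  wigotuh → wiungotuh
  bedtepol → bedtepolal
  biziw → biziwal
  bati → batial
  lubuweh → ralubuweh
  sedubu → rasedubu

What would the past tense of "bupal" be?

wihonih and lubuweh both end in -h yet inflect differently (wiunhonih, ralubuweh), so the final letter is not what conditions the rule; the first letter is.
"bupal" begins with b-. The stems beginning with b- (bedtepol → bedtepolal, biziw → biziwal, bati → batial) add -al.
The other patterns: stems beginning with w- insert -un- after the first vowel; stems beginning with l- or s- add the prefix ra-.
So bupal → bupalal.

bupalal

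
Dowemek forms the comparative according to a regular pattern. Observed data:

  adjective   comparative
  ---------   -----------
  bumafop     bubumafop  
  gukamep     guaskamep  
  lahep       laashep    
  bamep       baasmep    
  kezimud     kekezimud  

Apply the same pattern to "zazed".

"zazed" has last vowel 'e'. The stems whose last vowel is 'e' (lahep → laashep, bamep → baasmep, gukamep → guaskamep) insert -as- after the first vowel.
The other pattern: stems whose last vowel is 'o' or 'u' repeat the first consonant+vowel as a prefix.
So zazed → zaaszed.

zaaszed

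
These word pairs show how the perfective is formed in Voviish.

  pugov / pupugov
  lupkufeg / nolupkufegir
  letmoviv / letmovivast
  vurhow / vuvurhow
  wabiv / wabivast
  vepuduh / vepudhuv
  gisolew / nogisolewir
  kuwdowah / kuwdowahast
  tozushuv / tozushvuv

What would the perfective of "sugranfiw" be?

sugranfiwast

gisolew and vurhow both end in -w yet inflect differently (nogisolewir, vuvurhow), so the final letter is not what conditions the rule; the last vowel is.
"sugranfiw" has last vowel 'i'. The stems whose last vowel is 'i' (wabiv → wabivast, letmoviv → letmovivast) add -ast.
The other patterns: stems whose last vowel is 'e' add no- … -ir around the stem; stems whose last vowel is 'o' repeat the first consonant+vowel as a prefix; stems whose last vowel is 'u' delete the last vowel and add -uv.
So sugranfiw → sugranfiwast.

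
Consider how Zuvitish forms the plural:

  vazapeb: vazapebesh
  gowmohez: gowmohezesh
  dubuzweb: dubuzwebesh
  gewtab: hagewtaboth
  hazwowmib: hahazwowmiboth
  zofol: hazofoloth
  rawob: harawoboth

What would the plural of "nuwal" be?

hanuwaloth

"nuwal" has last vowel 'a'. The one such stem in the data (gewtab → hagewtaboth) adds ha- … -oth around the stem, so the same rule applies.
So nuwal → hanuwaloth.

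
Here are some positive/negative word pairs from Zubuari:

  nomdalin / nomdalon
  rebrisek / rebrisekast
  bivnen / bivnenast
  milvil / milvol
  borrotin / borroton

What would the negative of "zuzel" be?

bivnen and nomdalin both end in -n yet inflect differently (bivnenast, nomdalon), so the final letter is not what conditions the rule; the last vowel is.
"zuzel" has last vowel 'e'. The stems whose last vowel is 'e' (bivnen → bivnenast, rebrisek → rebrisekast) add -ast.
The other pattern: stems whose last vowel is 'i' change the last vowel to 'o'.
So zuzel → zuzelast.

zuzelast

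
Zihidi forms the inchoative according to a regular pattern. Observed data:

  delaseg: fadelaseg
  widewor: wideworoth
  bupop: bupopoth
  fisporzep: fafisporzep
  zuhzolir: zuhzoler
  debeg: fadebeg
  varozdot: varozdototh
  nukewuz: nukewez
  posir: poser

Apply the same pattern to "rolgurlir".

rolgurler

widewor and posir both end in -r yet inflect differently (wideworoth, poser), so the final letter is not what conditions the rule; the last vowel is.
"rolgurlir" has last vowel 'i'. The stems whose last vowel is 'i' (posir → poser, zuhzolir → zuhzoler) change the last vowel to 'e'.
So rolgurlir → rolgurler.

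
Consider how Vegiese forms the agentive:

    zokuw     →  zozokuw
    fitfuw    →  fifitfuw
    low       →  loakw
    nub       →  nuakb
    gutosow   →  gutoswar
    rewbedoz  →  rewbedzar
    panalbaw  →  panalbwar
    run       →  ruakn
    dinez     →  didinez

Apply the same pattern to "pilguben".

pilgubnar

"pilguben" has 3 vowels. The stems with 3 vowels (rewbedoz → rewbedzar, panalbaw → panalbwar, gutosow → gutoswar) delete the last vowel and add -ar.
The other patterns: stems with 1 vowel insert -ak- after the first vowel; stems with 2 vowels repeat the first consonant+vowel as a prefix.
So pilguben → pilgubnar.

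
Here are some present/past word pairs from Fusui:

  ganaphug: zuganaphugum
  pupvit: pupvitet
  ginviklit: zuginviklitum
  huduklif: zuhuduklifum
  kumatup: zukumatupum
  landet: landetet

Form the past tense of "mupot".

"mupot" has 2 vowels. The stems with 2 vowels (pupvit → pupvitet, landet → landetet) add -et.
So mupot → mupotet.

mupotet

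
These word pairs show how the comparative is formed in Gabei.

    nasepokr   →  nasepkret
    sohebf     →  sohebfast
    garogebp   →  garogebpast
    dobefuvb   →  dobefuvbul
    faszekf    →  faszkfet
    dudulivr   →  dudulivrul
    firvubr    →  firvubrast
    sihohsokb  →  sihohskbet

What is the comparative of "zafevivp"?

zafevivpul

faszekf and sohebf both end in -f yet inflect differently (faszkfet, sohebfast), so the final letter is not what conditions the rule; the second-to-last letter is.
"zafevivp" has second-to-last letter 'v'. The stems whose second-to-last letter is 'v' (dudulivr → dudulivrul, dobefuvb → dobefuvbul) add -ul.
The other patterns: stems whose second-to-last letter is 'k' delete the last vowel and add -et; stems whose second-to-last letter is 'b' add -ast.
So zafevivp → zafevivpul.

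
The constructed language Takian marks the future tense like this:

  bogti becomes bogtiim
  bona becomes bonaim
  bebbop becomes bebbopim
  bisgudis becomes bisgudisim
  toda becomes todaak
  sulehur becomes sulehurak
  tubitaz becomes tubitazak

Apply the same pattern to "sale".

"sale" begins with s-. The one such stem in the data (sulehur → sulehurak) adds -ak, so the same rule applies.
So sale → saleak.

saleak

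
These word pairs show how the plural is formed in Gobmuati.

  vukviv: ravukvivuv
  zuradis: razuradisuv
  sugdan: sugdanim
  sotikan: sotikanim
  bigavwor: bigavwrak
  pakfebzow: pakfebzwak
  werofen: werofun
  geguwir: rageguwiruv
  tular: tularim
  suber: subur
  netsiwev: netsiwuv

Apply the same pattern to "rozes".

rozus

suber and bigavwor both end in -r yet inflect differently (subur, bigavwrak), so the final letter is not what conditions the rule; the last vowel is.
"rozes" has last vowel 'e'. The stems whose last vowel is 'e' (netsiwev → netsiwuv, werofen → werofun, suber → subur) change the last vowel to 'u'.
The other patterns: stems whose last vowel is 'o' delete the last vowel and add -ak; stems whose last vowel is 'i' add ra- … -uv around the stem; stems whose last vowel is 'a' add -im.
So rozes → rozus.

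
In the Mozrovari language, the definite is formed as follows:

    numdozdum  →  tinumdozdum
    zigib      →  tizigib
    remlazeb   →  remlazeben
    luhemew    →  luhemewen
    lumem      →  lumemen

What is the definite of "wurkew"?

remlazeb and zigib both end in -b yet inflect differently (remlazeben, tizigib), so the final letter is not what conditions the rule; the last vowel is.
"wurkew" has last vowel 'e'. The stems whose last vowel is 'e' (luhemew → luhemewen, remlazeb → remlazeben, lumem → lumemen) add -en.
So wurkew → wurkewen.

wurkewen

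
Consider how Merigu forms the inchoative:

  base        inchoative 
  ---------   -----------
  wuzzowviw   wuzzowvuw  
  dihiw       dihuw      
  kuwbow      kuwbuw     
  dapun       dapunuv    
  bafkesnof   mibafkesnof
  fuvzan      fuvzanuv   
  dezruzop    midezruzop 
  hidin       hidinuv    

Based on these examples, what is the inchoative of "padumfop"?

hidin and wuzzowviw both have last vowel 'i' yet inflect differently (hidinuv, wuzzowvuw), so the last vowel is not what conditions the rule; the final letter is.
"padumfop" ends in -p. The one such stem in the data (dezruzop → midezruzop) adds the prefix mi-, so the same rule applies.
So padumfop → mipadumfop.

mipadumfop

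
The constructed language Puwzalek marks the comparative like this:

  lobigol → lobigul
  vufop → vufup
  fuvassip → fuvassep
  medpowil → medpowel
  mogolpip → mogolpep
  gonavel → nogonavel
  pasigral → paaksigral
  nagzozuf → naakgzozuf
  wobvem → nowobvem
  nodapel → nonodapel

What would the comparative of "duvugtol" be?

lobigol and gonavel both end in -l yet inflect differently (lobigul, nogonavel), so the final letter is not what conditions the rule; the last vowel is.
"duvugtol" has last vowel 'o'. The stems whose last vowel is 'o' (lobigol → lobigul, vufop → vufup) change the last vowel to 'u'.
The other patterns: stems whose last vowel is 'e' add the prefix no-; stems whose last vowel is 'i' change the last vowel to 'e'; stems whose last vowel is 'a' or 'u' insert -ak- after the first vowel.
So duvugtol → duvugtul.

duvugtul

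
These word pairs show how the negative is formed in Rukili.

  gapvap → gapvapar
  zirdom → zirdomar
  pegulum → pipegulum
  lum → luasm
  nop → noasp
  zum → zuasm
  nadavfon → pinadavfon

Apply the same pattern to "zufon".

zufonar

lum and zirdom both end in -m yet inflect differently (luasm, zirdomar), so the final letter is not what conditions the rule; the number of vowels is.
"zufon" has 2 vowels. The stems with 2 vowels (zirdom → zirdomar, gapvap → gapvapar) add -ar.
The other patterns: stems with 1 vowel insert -as- after the first vowel; stems with 3 vowels add the prefix pi-.
So zufon → zufonar.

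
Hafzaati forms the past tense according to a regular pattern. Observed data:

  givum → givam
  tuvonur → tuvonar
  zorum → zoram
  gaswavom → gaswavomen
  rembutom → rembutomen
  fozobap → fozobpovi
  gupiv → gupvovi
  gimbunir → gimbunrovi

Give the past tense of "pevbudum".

"pevbudum" has last vowel 'u'. The stems whose last vowel is 'u' (givum → givam, tuvonur → tuvonar, zorum → zoram) change the last vowel to 'a'.
The other patterns: stems whose last vowel is 'o' add -en; stems whose last vowel is 'a' or 'i' delete the last vowel and add -ovi.
So pevbudum → pevbudam.

pevbudam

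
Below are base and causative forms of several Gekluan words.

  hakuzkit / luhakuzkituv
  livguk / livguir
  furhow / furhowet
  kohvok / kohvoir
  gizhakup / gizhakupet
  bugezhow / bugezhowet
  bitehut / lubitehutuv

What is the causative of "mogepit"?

"mogepit" ends in -t. The stems ending in -t (hakuzkit → luhakuzkituv, bitehut → lubitehutuv) add lu- … -uv around the stem.
The other patterns: stems ending in -k drop the final letter and add -ir; stems ending in -p or -w add -et.
So mogepit → lumogepituv.

lumogepituv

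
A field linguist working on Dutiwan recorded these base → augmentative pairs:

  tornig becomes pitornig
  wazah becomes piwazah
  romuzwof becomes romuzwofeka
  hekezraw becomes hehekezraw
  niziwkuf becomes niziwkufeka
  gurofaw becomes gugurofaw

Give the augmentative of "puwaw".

pupuwaw

gurofaw and wazah both have last vowel 'a' yet inflect differently (gugurofaw, piwazah), so the last vowel is not what conditions the rule; the final letter is.
"puwaw" ends in -w. The stems ending in -w (gurofaw → gugurofaw, hekezraw → hehekezraw) repeat the first consonant+vowel as a prefix.
The other patterns: stems ending in -f add -eka; stems ending in -g or -h add the prefix pi-.
So puwaw → pupuwaw.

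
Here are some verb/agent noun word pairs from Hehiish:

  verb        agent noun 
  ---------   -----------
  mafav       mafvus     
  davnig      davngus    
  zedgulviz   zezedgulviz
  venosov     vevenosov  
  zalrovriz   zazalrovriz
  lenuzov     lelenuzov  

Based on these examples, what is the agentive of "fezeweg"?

mafav and venosov both end in -v yet inflect differently (mafvus, vevenosov), so the final letter is not what conditions the rule; the number of vowels is.
"fezeweg" has 3 vowels. The stems with 3 vowels (zedgulviz → zezedgulviz, venosov → vevenosov, zalrovriz → zazalrovriz) repeat the first consonant+vowel as a prefix.
The other pattern: stems with 2 vowels delete the last vowel and add -us.
So fezeweg → fefezeweg.

fefezeweg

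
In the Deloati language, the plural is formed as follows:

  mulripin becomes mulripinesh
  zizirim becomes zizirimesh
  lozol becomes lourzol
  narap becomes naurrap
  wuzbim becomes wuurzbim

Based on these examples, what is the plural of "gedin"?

zizirim and wuzbim both end in -m yet inflect differently (zizirimesh, wuurzbim), so the final letter is not what conditions the rule; the number of vowels is.
"gedin" has 2 vowels. The stems with 2 vowels (lozol → lourzol, narap → naurrap, wuzbim → wuurzbim) insert -ur- after the first vowel.
The other pattern: stems with 3 vowels add -esh.
So gedin → geurdin.

geurdin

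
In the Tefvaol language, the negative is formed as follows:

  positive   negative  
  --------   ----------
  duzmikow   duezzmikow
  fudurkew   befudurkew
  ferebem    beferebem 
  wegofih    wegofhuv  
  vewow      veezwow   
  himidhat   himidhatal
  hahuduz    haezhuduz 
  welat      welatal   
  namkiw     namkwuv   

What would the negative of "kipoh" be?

fudurkew and namkiw both end in -w yet inflect differently (befudurkew, namkwuv), so the final letter is not what conditions the rule; the last vowel is.
"kipoh" has last vowel 'o'. The stems whose last vowel is 'o' (vewow → veezwow, duzmikow → duezzmikow) insert -ez- after the first vowel.
The other patterns: stems whose last vowel is 'e' add the prefix be-; stems whose last vowel is 'a' add -al; stems whose last vowel is 'i' delete the last vowel and add -uv.
So kipoh → kiezpoh.

kiezpoh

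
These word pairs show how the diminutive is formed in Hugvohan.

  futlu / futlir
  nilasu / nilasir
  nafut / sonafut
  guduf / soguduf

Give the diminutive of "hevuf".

sohevuf

"hevuf" ends in a consonant. The stems ending in a consonant (nafut → sonafut, guduf → soguduf) add the prefix so-.
So hevuf → sohevuf.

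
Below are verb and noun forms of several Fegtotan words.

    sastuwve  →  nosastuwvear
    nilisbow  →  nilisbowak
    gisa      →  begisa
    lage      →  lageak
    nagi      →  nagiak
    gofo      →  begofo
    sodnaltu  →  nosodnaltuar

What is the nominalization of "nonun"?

"nonun" begins with n-. The stems beginning with n- (nilisbow → nilisbowak, nagi → nagiak) add -ak.
So nonun → nonunak.

nonunak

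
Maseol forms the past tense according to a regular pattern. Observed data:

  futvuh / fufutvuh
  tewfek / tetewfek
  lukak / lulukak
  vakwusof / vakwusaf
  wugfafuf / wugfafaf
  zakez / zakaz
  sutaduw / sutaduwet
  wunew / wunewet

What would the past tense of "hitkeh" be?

hihitkeh

futvuh and wugfafuf both have last vowel 'u' yet inflect differently (fufutvuh, wugfafaf), so the last vowel is not what conditions the rule; the final letter is.
"hitkeh" ends in -h. The one such stem in the data (futvuh → fufutvuh) repeats the first consonant+vowel as a prefix (as do tewfek, lukak), so the same rule applies.
So hitkeh → hihitkeh.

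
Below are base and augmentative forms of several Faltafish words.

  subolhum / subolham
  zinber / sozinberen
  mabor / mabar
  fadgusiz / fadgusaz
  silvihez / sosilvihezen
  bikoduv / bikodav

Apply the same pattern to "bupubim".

silvihez and fadgusiz both end in -z yet inflect differently (sosilvihezen, fadgusaz), so the final letter is not what conditions the rule; the last vowel is.
"bupubim" has last vowel 'i'. The one such stem in the data (fadgusiz → fadgusaz) changes the last vowel to 'a' (as do subolhum, bikoduv), so the same rule applies.
So bupubim → bupubam.

bupubam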